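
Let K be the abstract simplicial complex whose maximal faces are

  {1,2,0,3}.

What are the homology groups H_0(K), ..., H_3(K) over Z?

H_0 = Z,  H_1 = 0,  H_2 = 0,  H_3 = 0.

Order the vertices as 0 < 1 < 2 < 3. Listing each simplex with vertices in this order, K has dimension 3 with simplices:

  0-simplices (4): [0], [1], [2], [3]
  1-simplices (6): [0,1], [0,2], [0,3], [1,2], [1,3], [2,3]
  2-simplices (4): [0,1,2], [0,1,3], [0,2,3], [1,2,3]
  3-simplices (1): [0,1,2,3]

giving chain groups C_0 ≅ Z^4, C_1 ≅ Z^6, C_2 ≅ Z^4, C_3 ≅ Z^1.

Boundary ∂_1: C_1 → C_0 maps an edge to its endpoints' difference, ∂[p,q] = q − p. For instance
  ∂[0,3] = [3] − [0].
As a 4×6 matrix over Z this has rank 3, with invariant factors (1,1,1).

Boundary ∂_2: C_2 → C_1 acts by ∂[p,q,r] = [q,r] − [p,r] + [p,q]. For instance
  ∂[0,2,3] = [2,3] − [0,3] + [0,2],
  ∂[0,1,2] = [1,2] − [0,2] + [0,1].
The resulting 6×4 matrix has rank 3, and its Smith normal form has invariant factors (1,1,1).

Boundary ∂_3: C_3 → C_2 sends each 3-simplex σ to the alternating sum Σ_i (−1)^i (σ with its i-th vertex removed). For instance
  ∂[0,1,2,3] = [1,2,3] − [0,2,3] + [0,1,3] − [0,1,2].
As a 4×1 matrix over Z this has rank 1, with invariant factors (1).

Computing H_k = (kernel of ∂_k) / (image of ∂_{k+1}):

  H_0: rank C_0 − rank ∂_1 = 4 − 3 = 1, and the invariant factors of ∂_1 are all 1, so H_0 = Z.
  H_1: rank ker ∂_1 − rank ∂_2 = (6 − 3) − 3 = 0, and the invariant factors of ∂_2 are all 1, so H_1 = 0.
  H_2: rank ker ∂_2 − rank ∂_3 = (4 − 3) − 1 = 0, and the invariant factors of ∂_3 are all 1, so H_2 = 0.
  H_3: rank ker ∂_3 − rank ∂_4 = (1 − 1) − 0 = 0, and there is no ∂_4, so H_3 = 0.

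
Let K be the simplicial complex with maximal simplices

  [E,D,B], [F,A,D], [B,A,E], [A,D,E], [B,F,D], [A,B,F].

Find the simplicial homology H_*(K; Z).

H_0 ≅ Z,  H_1 = 0,  H_2 ≅ Z.

Fix the vertex order A < B < D < E < F and write every simplex with vertices in increasing order. Then dim K = 2 and the simplices of K are:

  0-simplices (5): A, B, D, E, F
  1-simplices (9): AB, AD, AE, AF, BD, BE, BF, DE, DF
  2-simplices (6): ABE, ABF, ADE, ADF, BDE, BDF

so the chain groups are C_0 ≅ Z^5, C_1 ≅ Z^9, C_2 ≅ Z^6.

Boundary ∂_1: C_1 → C_0 sends each edge [p,q] (with p < q) to q − p.
The resulting 5×9 matrix has rank 4, and its Smith normal form has invariant factors (1,1,1,1).

∂_2: C_2 → C_1 sends each 2-simplex [p,q,r] to [q,r] − [p,r] + [p,q]. For instance
  ∂ABF = BF − AF + AB,
  ∂ABE = BE − AE + AB.
As a 9×6 matrix over Z this has rank 5, with invariant factors (1,1,1,1,1).

From H_k ≅ ker(∂_k) / im(∂_{k+1}) we obtain:

  H_0: rank C_0 − rank ∂_1 = 5 − 4 = 1, and the invariant factors of ∂_1 are all 1, so H_0 ≅ Z.
  H_1: rank ker ∂_1 − rank ∂_2 = (9 − 4) − 5 = 0, and the invariant factors of ∂_2 are all 1, so H_1 ≅ 0.
  H_2: rank ker ∂_2 − rank ∂_3 = (6 − 5) − 0 = 1, and there is no ∂_3, so H_2 ≅ Z.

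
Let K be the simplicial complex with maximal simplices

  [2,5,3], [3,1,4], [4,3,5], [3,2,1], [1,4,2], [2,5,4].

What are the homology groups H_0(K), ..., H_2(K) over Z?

Fix the vertex order 1 < 2 < 3 < 4 < 5 and write every simplex with vertices in increasing order. Then dim K = 2 and the simplices of K are:

  0-simplices (5): [1], [2], [3], [4], [5]
  1-simplices (9): [1,2], [1,3], [1,4], [2,3], [2,4], [2,5], [3,4], [3,5], [4,5]
  2-simplices (6): [1,2,3], [1,2,4], [1,3,4], [2,3,5], [2,4,5], [3,4,5]

giving chain groups C_0 ≅ Z^5, C_1 ≅ Z^9, C_2 ≅ Z^6.

The boundary map ∂_1: C_1 → C_0 maps an edge to its endpoints' difference, ∂[p,q] = q − p. For instance
  ∂[4,5] = [5] − [4].
As a 5×9 matrix over Z this has rank 4, with invariant factors (1,1,1,1).

The boundary map ∂_2: C_2 → C_1 sends each 2-simplex [p,q,r] to [q,r] − [p,r] + [p,q]. For instance
  ∂[1,3,4] = [3,4] − [1,4] + [1,3],
  ∂[2,3,5] = [3,5] − [2,5] + [2,3].
This gives a 9×6 integer matrix of rank 5; reducing to Smith normal form yields diagonal entries (1,1,1,1,1).

Computing H_k = (kernel of ∂_k) / (image of ∂_{k+1}):

  H_0: rank C_0 − rank ∂_1 = 5 − 4 = 1, and the invariant factors of ∂_1 are all 1, so H_0 = Z.
  H_1: rank ker ∂_1 − rank ∂_2 = (9 − 4) − 5 = 0, and the invariant factors of ∂_2 are all 1, so H_1 = 0.
  H_2: rank ker ∂_2 − rank ∂_3 = (6 − 5) − 0 = 1, and there is no ∂_3, so H_2 = Z.

(K is a triangulation of the 2-sphere S^2.)

H_0 ≅ Z,  H_1 = 0,  H_2 ≅ Z.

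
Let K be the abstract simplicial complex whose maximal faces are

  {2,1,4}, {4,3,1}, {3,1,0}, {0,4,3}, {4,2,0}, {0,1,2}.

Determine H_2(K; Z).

H_2 ≅ Z.

Order the vertices as 0 < 1 < 2 < 3 < 4. Listing each simplex with vertices in this order, K has dimension 2 with simplices:

  0-simplices (5): [0], [1], [2], [3], [4]
  1-simplices (9): [0,1], [0,2], [0,3], [0,4], [1,2], [1,3], [1,4], [2,4], [3,4]
  2-simplices (6): [0,1,2], [0,1,3], [0,2,4], [0,3,4], [1,2,4], [1,3,4]

giving chain groups C_0 ≅ Z^5, C_1 ≅ Z^9, C_2 ≅ Z^6.

Boundary ∂_1: C_1 → C_0 maps an edge to its endpoints' difference, ∂[p,q] = q − p. For instance
  ∂[2,4] = [4] − [2].
The resulting 5×9 matrix has rank 4, and its Smith normal form has invariant factors (1,1,1,1).

Boundary ∂_2: C_2 → C_1 sends each 2-simplex [p,q,r] to [q,r] − [p,r] + [p,q]. For instance
  ∂[0,2,4] = [2,4] − [0,4] + [0,2],
  ∂[0,3,4] = [3,4] − [0,4] + [0,3].
As a 9×6 matrix over Z this has rank 5, with invariant factors (1,1,1,1,1).

Reading off H_k = ker ∂_k / im ∂_{k+1}:

  H_2: rank ker ∂_2 − rank ∂_3 = (6 − 5) − 0 = 1, and there is no ∂_3, so H_2 ≅ Z.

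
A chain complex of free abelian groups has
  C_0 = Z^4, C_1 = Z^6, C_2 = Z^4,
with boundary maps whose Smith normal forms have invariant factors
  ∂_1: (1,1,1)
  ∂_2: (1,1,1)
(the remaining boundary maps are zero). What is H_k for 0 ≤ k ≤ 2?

H_0: b_0 = 4 − 0 − 3 = 1; torsion from ∂_1 factors > 1: none. So H_0 = Z.
H_1: b_1 = 6 − 3 − 3 = 0; torsion from ∂_2 factors > 1: none. So H_1 = 0.
H_2: b_2 = 4 − 3 − 0 = 1; torsion from ∂_3 factors > 1: none. So H_2 = Z.

H_0 = Z,  H_1 = 0,  H_2 = Z.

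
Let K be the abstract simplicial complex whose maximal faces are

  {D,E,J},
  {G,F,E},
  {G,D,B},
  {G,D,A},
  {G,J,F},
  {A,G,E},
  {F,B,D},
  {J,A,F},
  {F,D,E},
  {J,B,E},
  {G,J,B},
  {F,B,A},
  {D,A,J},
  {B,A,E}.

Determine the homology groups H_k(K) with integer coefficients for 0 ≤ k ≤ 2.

Take the total order A < B < D < E < F < G < J on the vertex set. Then K (dimension 2) consists of the simplices:

  0-simplices (7): A, B, D, E, F, G, J
  1-simplices (21): AB, AD, AE, AF, AG, AJ, BD, BE, BF, BG, BJ, DE, DF, DG, DJ, EF, EG, EJ, FG, FJ, GJ
  2-simplices (14): ABE, ABF, ADG, ADJ, AEG, AFJ, BDF, BDG, BEJ, BGJ, DEF, DEJ, EFG, FGJ

giving chain groups C_0 ≅ Z^7, C_1 ≅ Z^21, C_2 ≅ Z^14.

∂_1: C_1 → C_0 maps an edge to its endpoints' difference, ∂[p,q] = q − p. For instance
  ∂DF = F − D.
This gives a 7×21 integer matrix of rank 6; reducing to Smith normal form yields diagonal entries (1,1,1,1,1,1).

The boundary map ∂_2: C_2 → C_1 acts by ∂[p,q,r] = [q,r] − [p,r] + [p,q]. For instance
  ∂ABE = BE − AE + AB,
  ∂DEF = EF − DF + DE.
This gives a 21×14 integer matrix of rank 13; reducing to Smith normal form yields diagonal entries (1,1,1,1,1,1,1,1,1,1,1,1,1).

Reading off H_k = ker ∂_k / im ∂_{k+1}:

  H_0: rank C_0 − rank ∂_1 = 7 − 6 = 1, and the invariant factors of ∂_1 are all 1, so H_0 = Z.
  H_1: rank ker ∂_1 − rank ∂_2 = (21 − 6) − 13 = 2, and the invariant factors of ∂_2 are all 1, so H_1 = Z^2.
  H_2: rank ker ∂_2 − rank ∂_3 = (14 − 13) − 0 = 1, and there is no ∂_3, so H_2 = Z.

H_0 = Z,  H_1 = Z^2,  H_2 = Z.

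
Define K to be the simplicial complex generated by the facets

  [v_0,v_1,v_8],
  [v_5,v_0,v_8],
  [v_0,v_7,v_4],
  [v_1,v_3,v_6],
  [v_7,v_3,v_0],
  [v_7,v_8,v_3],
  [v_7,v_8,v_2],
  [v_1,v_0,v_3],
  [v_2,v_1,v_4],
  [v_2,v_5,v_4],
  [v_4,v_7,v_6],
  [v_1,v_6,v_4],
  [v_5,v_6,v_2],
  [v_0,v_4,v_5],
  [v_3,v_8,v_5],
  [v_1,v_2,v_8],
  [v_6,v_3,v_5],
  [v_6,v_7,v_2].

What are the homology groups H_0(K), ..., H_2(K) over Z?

Order the vertices as v_0 < v_1 < v_2 < v_3 < v_4 < v_5 < v_6 < v_7 < v_8. Listing each simplex with vertices in this order, K has dimension 2 with simplices:

  0-simplices (9): [v_0], [v_1], [v_2], [v_3], [v_4], [v_5], [v_6], [v_7], [v_8]
  1-simplices (27): (27 of them)
  2-simplices (18): (18 of them)

Hence C_0 ≅ Z^9, C_1 ≅ Z^27, C_2 ≅ Z^18.

The boundary map ∂_1: C_1 → C_0 is given by ∂[p,q] = [q] − [p]. For instance
  ∂[v_0,v_8] = [v_8] − [v_0].
This gives a 9×27 integer matrix of rank 8; reducing to Smith normal form yields diagonal entries (1,1,1,1,1,1,1,1).

∂_2: C_2 → C_1 sends each 2-simplex [p,q,r] to [q,r] − [p,r] + [p,q]. For instance
  ∂[v_0,v_1,v_8] = [v_1,v_8] − [v_0,v_8] + [v_0,v_1],
  ∂[v_2,v_4,v_5] = [v_4,v_5] − [v_2,v_5] + [v_2,v_4].
This gives a 27×18 integer matrix of rank 18; reducing to Smith normal form yields diagonal entries (1,1,1,1,1,1,1,1,1,1,1,1,1,1,1,1,1,2).

Now H_k = ker ∂_k / im ∂_{k+1}, so:

  H_0: rank C_0 − rank ∂_1 = 9 − 8 = 1, and the invariant factors of ∂_1 are all 1, so H_0 = Z.
  H_1: rank ker ∂_1 − rank ∂_2 = (27 − 8) − 18 = 1, and ∂_2 has invariant factor 2 > 1, so H_1 = Z ⊕ Z_2.
  H_2: rank ker ∂_2 − rank ∂_3 = (18 − 18) − 0 = 0, and there is no ∂_3, so H_2 = 0.

H_0 = Z,  H_1 = Z ⊕ Z_2,  H_2 = 0.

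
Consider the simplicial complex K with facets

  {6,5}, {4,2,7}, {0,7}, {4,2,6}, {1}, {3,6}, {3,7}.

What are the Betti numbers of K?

b_0 = 2, b_1 = 1, b_2 = 0.

We work with the vertex ordering 0 < 1 < 2 < 3 < 4 < 5 < 6 < 7. The simplices of K, each written with vertices in increasing order, are:

  0-simplices (8): [0], [1], [2], [3], [4], [5], [6], [7]
  1-simplices (9): [0,7], [2,4], [2,6], [2,7], [3,6], [3,7], [4,6], [4,7], [5,6]
  2-simplices (2): [2,4,6], [2,4,7]

Hence C_0 ≅ Z^8, C_1 ≅ Z^9, C_2 ≅ Z^2.

Boundary ∂_1: C_1 → C_0 is given by ∂[p,q] = [q] − [p]. For instance
  ∂[4,6] = [6] − [4].
The 8×9 boundary matrix has rank 6 and Smith normal form diag(1,1,1,1,1,1).

The boundary map ∂_2: C_2 → C_1 acts by ∂[p,q,r] = [q,r] − [p,r] + [p,q]. For instance
  ∂[2,4,6] = [4,6] − [2,6] + [2,4],
  ∂[2,4,7] = [4,7] − [2,7] + [2,4].
The resulting 9×2 matrix has rank 2, and its Smith normal form has invariant factors (1,1).

From H_k ≅ ker(∂_k) / im(∂_{k+1}) we obtain:

  H_0: rank C_0 − rank ∂_1 = 8 − 6 = 2, and the invariant factors of ∂_1 are all 1, so H_0 ≅ Z^2.
  H_1: rank ker ∂_1 − rank ∂_2 = (9 − 6) − 2 = 1, and the invariant factors of ∂_2 are all 1, so H_1 ≅ Z.
  H_2: rank ker ∂_2 − rank ∂_3 = (2 − 2) − 0 = 0, and there is no ∂_3, so H_2 ≅ 0.

Hence the Betti numbers are b_0 = 2, b_1 = 1, b_2 = 0.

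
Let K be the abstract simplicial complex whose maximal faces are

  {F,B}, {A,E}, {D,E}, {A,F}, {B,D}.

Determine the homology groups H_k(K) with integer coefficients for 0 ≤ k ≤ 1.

Take the total order A < B < D < E < F on the vertex set. Then K (dimension 1) consists of the simplices:

  0-simplices (5): A, B, D, E, F
  1-simplices (5): AE, AF, BD, BF, DE

giving chain groups C_0 ≅ Z^5, C_1 ≅ Z^5.

The boundary map ∂_1: C_1 → C_0 maps an edge to its endpoints' difference, ∂[p,q] = q − p.
The resulting 5×5 matrix has rank 4, and its Smith normal form has invariant factors (1,1,1,1).

From H_k ≅ ker(∂_k) / im(∂_{k+1}) we obtain:

  H_0: rank C_0 − rank ∂_1 = 5 − 4 = 1, and the invariant factors of ∂_1 are all 1, so H_0 = Z.
  H_1: rank ker ∂_1 − rank ∂_2 = (5 − 4) − 0 = 1, and there is no ∂_2, so H_1 = Z.

H_0 = Z,  H_1 = Z.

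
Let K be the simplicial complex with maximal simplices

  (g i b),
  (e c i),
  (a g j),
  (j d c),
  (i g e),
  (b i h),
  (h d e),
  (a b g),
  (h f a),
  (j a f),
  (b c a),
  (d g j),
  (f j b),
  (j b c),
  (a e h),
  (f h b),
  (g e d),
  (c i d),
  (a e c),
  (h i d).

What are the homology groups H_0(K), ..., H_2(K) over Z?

We work with the vertex ordering a < b < c < d < e < f < g < h < i < j. The simplices of K, each written with vertices in increasing order, are:

  0-simplices (10): a, b, c, d, e, f, g, h, i, j
  1-simplices (30): ab, ac, ae, af, ag, ah, aj, bc, bf, bg, bh, bi, bj, cd, ce, ci, cj, de, dg, dh, di, dj, eg, eh, ei, fh, fj, gi, gj, hi
  2-simplices (20): abc, abg, ace, aeh, afh, afj, agj, bcj, bfh, bfj, bgi, bhi, cdi, cdj, cei, deg, deh, dgj, dhi, egi

so the chain groups are C_0 ≅ Z^10, C_1 ≅ Z^30, C_2 ≅ Z^20.

Boundary ∂_1: C_1 → C_0 sends each edge [p,q] (with p < q) to q − p. For instance
  ∂dg = g − d.
The 10×30 boundary matrix has rank 9 and Smith normal form diag(1,1,1,1,1,1,1,1,1).

∂_2: C_2 → C_1 acts by ∂[p,q,r] = [q,r] − [p,r] + [p,q]. For instance
  ∂egi = gi − ei + eg,
  ∂bfh = fh − bh + bf.
This gives a 30×20 integer matrix of rank 20; reducing to Smith normal form yields diagonal entries (1,1,1,1,1,1,1,1,1,1,1,1,1,1,1,1,1,1,1,2).

Now H_k = ker ∂_k / im ∂_{k+1}, so:

  H_0: rank C_0 − rank ∂_1 = 10 − 9 = 1, and the invariant factors of ∂_1 are all 1, so H_0 = Z.
  H_1: rank ker ∂_1 − rank ∂_2 = (30 − 9) − 20 = 1, and ∂_2 has invariant factor 2 > 1, so H_1 = Z ⊕ Z/2.
  H_2: rank ker ∂_2 − rank ∂_3 = (20 − 20) − 0 = 0, and there is no ∂_3, so H_2 = 0.

H_0 = Z,  H_1 = Z ⊕ Z/2,  H_2 = 0.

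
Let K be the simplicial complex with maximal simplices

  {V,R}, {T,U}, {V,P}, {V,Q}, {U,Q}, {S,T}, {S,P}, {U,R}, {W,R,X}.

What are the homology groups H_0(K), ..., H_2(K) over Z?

K has 9 vertices, 11 edges, 1 triangle.
rank ∂_0 = 0, rank ∂_1 = 8 ⇒ b_0 = 9 − 0 − 8 = 1; all invariant factors of ∂_1 are 1 so no torsion. So H_0 ≅ Z.
rank ∂_1 = 8, rank ∂_2 = 1 ⇒ b_1 = 11 − 8 − 1 = 2; all invariant factors of ∂_2 are 1 so no torsion. So H_1 ≅ Z^2.
rank ∂_2 = 1, rank ∂_3 = 0 ⇒ b_2 = 1 − 1 − 0 = 0. So H_2 ≅ 0.

H_0 ≅ Z,  H_1 ≅ Z^2,  H_2 = 0.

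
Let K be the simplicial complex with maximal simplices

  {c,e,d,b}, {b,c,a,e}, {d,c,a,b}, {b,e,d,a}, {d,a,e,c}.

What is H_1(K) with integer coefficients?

H_1 ≅ 0.

Take the total order a < b < c < d < e on the vertex set. Then K (dimension 3) consists of the simplices:

  0-simplices (5): a, b, c, d, e
  1-simplices (10): ab, ac, ad, ae, bc, bd, be, cd, ce, de
  2-simplices (10): abc, abd, abe, acd, ace, ade, bcd, bce, bde, cde
  3-simplices (5): abcd, abce, abde, acde, bcde

Hence C_0 ≅ Z^5, C_1 ≅ Z^10, C_2 ≅ Z^10, C_3 ≅ Z^5.

∂_1: C_1 → C_0 sends each edge [p,q] (with p < q) to q − p. For instance
  ∂ab = b − a.
The resulting 5×10 matrix has rank 4, and its Smith normal form has invariant factors (1,1,1,1).

The boundary map ∂_2: C_2 → C_1 sends each 2-simplex [p,q,r] to [q,r] − [p,r] + [p,q]. For instance
  ∂bde = de − be + bd,
  ∂bce = ce − be + bc.
As a 10×10 matrix over Z this has rank 6, with invariant factors (1,1,1,1,1,1).

Boundary ∂_3: C_3 → C_2 sends each 3-simplex σ to the alternating sum Σ_i (−1)^i (σ with its i-th vertex removed). For instance
  ∂bcde = cde − bde + bce − bcd,
  ∂abcd = bcd − acd + abd − abc.
As a 10×5 matrix over Z this has rank 4, with invariant factors (1,1,1,1).

From H_k ≅ ker(∂_k) / im(∂_{k+1}) we obtain:

  H_1: rank ker ∂_1 − rank ∂_2 = (10 − 4) − 6 = 0, and the invariant factors of ∂_2 are all 1, so H_1 ≅ 0.

(K is a triangulation of the 3-sphere S^3.)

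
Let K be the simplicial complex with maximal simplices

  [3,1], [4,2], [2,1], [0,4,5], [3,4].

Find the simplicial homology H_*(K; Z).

H_0 ≅ Z,  H_1 ≅ Z,  H_2 = 0.

Fix the vertex order 0 < 1 < 2 < 3 < 4 < 5 and write every simplex with vertices in increasing order. Then dim K = 2 and the simplices of K are:

  0-simplices (6): [0], [1], [2], [3], [4], [5]
  1-simplices (7): [0,4], [0,5], [1,2], [1,3], [2,4], [3,4], [4,5]
  2-simplices (1): [0,4,5]

giving chain groups C_0 ≅ Z^6, C_1 ≅ Z^7, C_2 ≅ Z^1.

The boundary map ∂_1: C_1 → C_0 sends each edge [p,q] (with p < q) to q − p.
As a 6×7 matrix over Z this has rank 5, with invariant factors (1,1,1,1,1).

The boundary map ∂_2: C_2 → C_1 sends each 2-simplex [p,q,r] to [q,r] − [p,r] + [p,q]. For instance
  ∂[0,4,5] = [4,5] − [0,5] + [0,4].
The 7×1 boundary matrix has rank 1 and Smith normal form diag(1).

Now H_k = ker ∂_k / im ∂_{k+1}, so:

  H_0: rank C_0 − rank ∂_1 = 6 − 5 = 1, and the invariant factors of ∂_1 are all 1, so H_0 ≅ Z.
  H_1: rank ker ∂_1 − rank ∂_2 = (7 − 5) − 1 = 1, and the invariant factors of ∂_2 are all 1, so H_1 ≅ Z.
  H_2: rank ker ∂_2 − rank ∂_3 = (1 − 1) − 0 = 0, and there is no ∂_3, so H_2 ≅ 0.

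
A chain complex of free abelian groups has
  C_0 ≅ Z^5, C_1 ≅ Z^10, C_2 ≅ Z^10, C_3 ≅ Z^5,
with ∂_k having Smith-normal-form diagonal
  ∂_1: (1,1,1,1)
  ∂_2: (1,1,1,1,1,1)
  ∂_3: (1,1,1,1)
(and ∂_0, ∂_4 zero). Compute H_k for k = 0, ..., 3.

H_0: b_0 = 5 − 0 − 4 = 1; torsion from ∂_1 factors > 1: none. So H_0 = Z.
H_1: b_1 = 10 − 4 − 6 = 0; torsion from ∂_2 factors > 1: none. So H_1 = 0.
H_2: b_2 = 10 − 6 − 4 = 0; torsion from ∂_3 factors > 1: none. So H_2 = 0.
H_3: b_3 = 5 − 4 − 0 = 1; torsion from ∂_4 factors > 1: none. So H_3 = Z.

H_0 = Z,  H_1 = 0,  H_2 = 0,  H_3 = Z.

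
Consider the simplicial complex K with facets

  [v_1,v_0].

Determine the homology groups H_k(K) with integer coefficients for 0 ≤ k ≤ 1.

H_0 = Z,  H_1 = 0.

Order the vertices as v_0 < v_1. Listing each simplex with vertices in this order, K has dimension 1 with simplices:

  0-simplices (2): [v_0], [v_1]
  1-simplices (1): [v_0,v_1]

Hence C_0 ≅ Z^2, C_1 ≅ Z^1.

∂_1: C_1 → C_0 maps an edge to its endpoints' difference, ∂[p,q] = q − p. For instance
  ∂[v_0,v_1] = [v_1] − [v_0].
The resulting 2×1 matrix has rank 1, and its Smith normal form has invariant factors (1).

Computing H_k = (kernel of ∂_k) / (image of ∂_{k+1}):

  H_0: rank C_0 − rank ∂_1 = 2 − 1 = 1, and the invariant factors of ∂_1 are all 1, so H_0 = Z.
  H_1: rank ker ∂_1 − rank ∂_2 = (1 − 1) − 0 = 0, and there is no ∂_2, so H_1 = 0.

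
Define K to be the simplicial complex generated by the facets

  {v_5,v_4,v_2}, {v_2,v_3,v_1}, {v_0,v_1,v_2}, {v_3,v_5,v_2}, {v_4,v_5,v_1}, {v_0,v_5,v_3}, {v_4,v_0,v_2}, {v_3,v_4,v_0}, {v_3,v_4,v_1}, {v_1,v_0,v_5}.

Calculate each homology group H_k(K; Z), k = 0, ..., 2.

Order the vertices as v_0 < v_1 < v_2 < v_3 < v_4 < v_5. Listing each simplex with vertices in this order, K has dimension 2 with simplices:

  0-simplices (6): [v_0], [v_1], [v_2], [v_3], [v_4], [v_5]
  1-simplices (15): (15 of them)
  2-simplices (10): [v_0,v_1,v_2], [v_0,v_1,v_5], [v_0,v_2,v_4], [v_0,v_3,v_4], [v_0,v_3,v_5], [v_1,v_2,v_3], [v_1,v_3,v_4], [v_1,v_4,v_5], [v_2,v_3,v_5], [v_2,v_4,v_5]

Hence C_0 ≅ Z^6, C_1 ≅ Z^15, C_2 ≅ Z^10.

The boundary map ∂_1: C_1 → C_0 maps an edge to its endpoints' difference, ∂[p,q] = q − p.
As a 6×15 matrix over Z this has rank 5, with invariant factors (1,1,1,1,1).

Boundary ∂_2: C_2 → C_1 maps a triangle to the signed sum of its edges. For instance
  ∂[v_2,v_4,v_5] = [v_4,v_5] − [v_2,v_5] + [v_2,v_4],
  ∂[v_0,v_1,v_5] = [v_1,v_5] − [v_0,v_5] + [v_0,v_1].
The resulting 15×10 matrix has rank 10, and its Smith normal form has invariant factors (1,1,1,1,1,1,1,1,1,2).

Now H_k = ker ∂_k / im ∂_{k+1}, so:

  H_0: rank C_0 − rank ∂_1 = 6 − 5 = 1, and the invariant factors of ∂_1 are all 1, so H_0 = Z.
  H_1: rank ker ∂_1 − rank ∂_2 = (15 − 5) − 10 = 0, and ∂_2 has invariant factor 2 > 1, so H_1 = Z/2.
  H_2: rank ker ∂_2 − rank ∂_3 = (10 − 10) − 0 = 0, and there is no ∂_3, so H_2 = 0.

H_0 ≅ Z,  H_1 ≅ Z/2,  H_2 = 0.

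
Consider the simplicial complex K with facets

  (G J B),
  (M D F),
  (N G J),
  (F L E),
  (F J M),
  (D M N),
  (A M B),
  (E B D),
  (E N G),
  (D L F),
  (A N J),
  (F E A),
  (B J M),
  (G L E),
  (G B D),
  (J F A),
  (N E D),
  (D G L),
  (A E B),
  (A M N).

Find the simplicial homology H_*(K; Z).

H_0 ≅ Z,  H_1 ≅ Z ⊕ Z/2,  H_2 = 0.

Fix the vertex order A < B < D < E < F < G < J < L < M < N and write every simplex with vertices in increasing order. Then dim K = 2 and the simplices of K are:

  0-simplices (10): A, B, D, E, F, G, J, L, M, N
  1-simplices (30): AB, AE, AF, AJ, AM, AN, BD, BE, BG, BJ, BM, DE, DF, DG, DL, DM, DN, EF, EG, EL, EN, FJ, FL, FM, GJ, GL, GN, JM, JN, MN
  2-simplices (20): ABE, ABM, AEF, AFJ, AJN, AMN, BDE, BDG, BGJ, BJM, DEN, DFL, DFM, DGL, DMN, EFL, EGL, EGN, FJM, GJN

Hence C_0 ≅ Z^10, C_1 ≅ Z^30, C_2 ≅ Z^20.

∂_1: C_1 → C_0 sends each edge [p,q] (with p < q) to q − p. For instance
  ∂JM = M − J.
The resulting 10×30 matrix has rank 9, and its Smith normal form has invariant factors (1,1,1,1,1,1,1,1,1).

Boundary ∂_2: C_2 → C_1 maps a triangle to the signed sum of its edges. For instance
  ∂EGL = GL − EL + EG,
  ∂DGL = GL − DL + DG.
This gives a 30×20 integer matrix of rank 20; reducing to Smith normal form yields diagonal entries (1,1,1,1,1,1,1,1,1,1,1,1,1,1,1,1,1,1,1,2).

Computing H_k = (kernel of ∂_k) / (image of ∂_{k+1}):

  H_0: rank C_0 − rank ∂_1 = 10 − 9 = 1, and the invariant factors of ∂_1 are all 1, so H_0 = Z.
  H_1: rank ker ∂_1 − rank ∂_2 = (30 − 9) − 20 = 1, and ∂_2 has invariant factor 2 > 1, so H_1 = Z ⊕ Z/2.
  H_2: rank ker ∂_2 − rank ∂_3 = (20 − 20) − 0 = 0, and there is no ∂_3, so H_2 = 0.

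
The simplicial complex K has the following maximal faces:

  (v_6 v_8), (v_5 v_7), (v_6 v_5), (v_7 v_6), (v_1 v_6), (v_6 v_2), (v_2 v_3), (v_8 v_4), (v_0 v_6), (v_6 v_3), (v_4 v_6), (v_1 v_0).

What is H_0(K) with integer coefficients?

We work with the vertex ordering v_0 < v_1 < v_2 < v_3 < v_4 < v_5 < v_6 < v_7 < v_8. The simplices of K, each written with vertices in increasing order, are:

  0-simplices (9): [v_0], [v_1], [v_2], [v_3], [v_4], [v_5], [v_6], [v_7], [v_8]
  1-simplices (12): [v_0,v_1], [v_0,v_6], [v_1,v_6], [v_2,v_3], [v_2,v_6], [v_3,v_6], [v_4,v_6], [v_4,v_8], [v_5,v_6], [v_5,v_7], [v_6,v_7], [v_6,v_8]

Hence C_0 ≅ Z^9, C_1 ≅ Z^12.

Boundary ∂_1: C_1 → C_0 maps an edge to its endpoints' difference, ∂[p,q] = q − p.
This gives a 9×12 integer matrix of rank 8; reducing to Smith normal form yields diagonal entries (1,1,1,1,1,1,1,1).

Now H_k = ker ∂_k / im ∂_{k+1}, so:

  H_0: rank C_0 − rank ∂_1 = 9 − 8 = 1, and the invariant factors of ∂_1 are all 1, so H_0 = Z.

H_0 = Z.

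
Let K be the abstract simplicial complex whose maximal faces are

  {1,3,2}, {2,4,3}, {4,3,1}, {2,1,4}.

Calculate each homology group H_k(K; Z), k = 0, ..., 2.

H_0 ≅ Z,  H_1 = 0,  H_2 ≅ Z.

We work with the vertex ordering 1 < 2 < 3 < 4. The simplices of K, each written with vertices in increasing order, are:

  0-simplices (4): [1], [2], [3], [4]
  1-simplices (6): [1,2], [1,3], [1,4], [2,3], [2,4], [3,4]
  2-simplices (4): [1,2,3], [1,2,4], [1,3,4], [2,3,4]

giving chain groups C_0 ≅ Z^4, C_1 ≅ Z^6, C_2 ≅ Z^4.

The boundary map ∂_1: C_1 → C_0 maps an edge to its endpoints' difference, ∂[p,q] = q − p. For instance
  ∂[1,3] = [3] − [1].
As a 4×6 matrix over Z this has rank 3, with invariant factors (1,1,1).

Boundary ∂_2: C_2 → C_1 maps a triangle to the signed sum of its edges. For instance
  ∂[2,3,4] = [3,4] − [2,4] + [2,3],
  ∂[1,3,4] = [3,4] − [1,4] + [1,3].
As a 6×4 matrix over Z this has rank 3, with invariant factors (1,1,1).

From H_k ≅ ker(∂_k) / im(∂_{k+1}) we obtain:

  H_0: rank C_0 − rank ∂_1 = 4 − 3 = 1, and the invariant factors of ∂_1 are all 1, so H_0 ≅ Z.
  H_1: rank ker ∂_1 − rank ∂_2 = (6 − 3) − 3 = 0, and the invariant factors of ∂_2 are all 1, so H_1 ≅ 0.
  H_2: rank ker ∂_2 − rank ∂_3 = (4 − 3) − 0 = 1, and there is no ∂_3, so H_2 ≅ Z.

(K is a triangulation of the 2-sphere S^2.)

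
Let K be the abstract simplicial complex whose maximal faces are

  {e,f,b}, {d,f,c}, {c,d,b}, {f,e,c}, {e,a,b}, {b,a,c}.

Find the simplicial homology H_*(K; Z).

H_0 = Z,  H_1 = Z,  H_2 = 0.

Fix the vertex order a < b < c < d < e < f and write every simplex with vertices in increasing order. Then dim K = 2 and the simplices of K are:

  0-simplices (6): a, b, c, d, e, f
  1-simplices (12): ab, ac, ae, bc, bd, be, bf, cd, ce, cf, df, ef
  2-simplices (6): abc, abe, bcd, bef, cdf, cef

giving chain groups C_0 ≅ Z^6, C_1 ≅ Z^12, C_2 ≅ Z^6.

Boundary ∂_1: C_1 → C_0 is given by ∂[p,q] = [q] − [p].
The 6×12 boundary matrix has rank 5 and Smith normal form diag(1,1,1,1,1).

The boundary map ∂_2: C_2 → C_1 maps a triangle to the signed sum of its edges. For instance
  ∂bef = ef − bf + be,
  ∂cef = ef − cf + ce.
As a 12×6 matrix over Z this has rank 6, with invariant factors (1,1,1,1,1,1).

Computing H_k = (kernel of ∂_k) / (image of ∂_{k+1}):

  H_0: rank C_0 − rank ∂_1 = 6 − 5 = 1, and the invariant factors of ∂_1 are all 1, so H_0 ≅ Z.
  H_1: rank ker ∂_1 − rank ∂_2 = (12 − 5) − 6 = 1, and the invariant factors of ∂_2 are all 1, so H_1 ≅ Z.
  H_2: rank ker ∂_2 − rank ∂_3 = (6 − 6) − 0 = 0, and there is no ∂_3, so H_2 ≅ 0.

(K is a triangulation of the cylinder S^1 x I.)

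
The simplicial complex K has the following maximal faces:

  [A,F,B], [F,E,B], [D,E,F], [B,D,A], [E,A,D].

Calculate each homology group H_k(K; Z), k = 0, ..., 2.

H_0 = Z,  H_1 = Z,  H_2 = 0.

Fix the vertex order A < B < D < E < F and write every simplex with vertices in increasing order. Then dim K = 2 and the simplices of K are:

  0-simplices (5): A, B, D, E, F
  1-simplices (10): AB, AD, AE, AF, BD, BE, BF, DE, DF, EF
  2-simplices (5): ABD, ABF, ADE, BEF, DEF

so the chain groups are C_0 ≅ Z^5, C_1 ≅ Z^10, C_2 ≅ Z^5.

Boundary ∂_1: C_1 → C_0 sends each edge [p,q] (with p < q) to q − p.
This gives a 5×10 integer matrix of rank 4; reducing to Smith normal form yields diagonal entries (1,1,1,1).

∂_2: C_2 → C_1 acts by ∂[p,q,r] = [q,r] − [p,r] + [p,q]. For instance
  ∂ABD = BD − AD + AB,
  ∂BEF = EF − BF + BE.
As a 10×5 matrix over Z this has rank 5, with invariant factors (1,1,1,1,1).

From H_k ≅ ker(∂_k) / im(∂_{k+1}) we obtain:

  H_0: rank C_0 − rank ∂_1 = 5 − 4 = 1, and the invariant factors of ∂_1 are all 1, so H_0 = Z.
  H_1: rank ker ∂_1 − rank ∂_2 = (10 − 4) − 5 = 1, and the invariant factors of ∂_2 are all 1, so H_1 = Z.
  H_2: rank ker ∂_2 − rank ∂_3 = (5 − 5) − 0 = 0, and there is no ∂_3, so H_2 = 0.

As a check, the Euler characteristic is 5 − 10 + 5 = 0, which agrees with 1 − 1 + 0 = 0.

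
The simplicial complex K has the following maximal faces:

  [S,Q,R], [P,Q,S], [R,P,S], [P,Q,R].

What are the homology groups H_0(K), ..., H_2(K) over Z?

We work with the vertex ordering P < Q < R < S. The simplices of K, each written with vertices in increasing order, are:

  0-simplices (4): P, Q, R, S
  1-simplices (6): PQ, PR, PS, QR, QS, RS
  2-simplices (4): PQR, PQS, PRS, QRS

giving chain groups C_0 ≅ Z^4, C_1 ≅ Z^6, C_2 ≅ Z^4.

Boundary ∂_1: C_1 → C_0 maps an edge to its endpoints' difference, ∂[p,q] = q − p.
The resulting 4×6 matrix has rank 3, and its Smith normal form has invariant factors (1,1,1).

Boundary ∂_2: C_2 → C_1 acts by ∂[p,q,r] = [q,r] − [p,r] + [p,q]. For instance
  ∂PQR = QR − PR + PQ,
  ∂PQS = QS − PS + PQ.
The 6×4 boundary matrix has rank 3 and Smith normal form diag(1,1,1).

Computing H_k = (kernel of ∂_k) / (image of ∂_{k+1}):

  H_0: rank C_0 − rank ∂_1 = 4 − 3 = 1, and the invariant factors of ∂_1 are all 1, so H_0 = Z.
  H_1: rank ker ∂_1 − rank ∂_2 = (6 − 3) − 3 = 0, and the invariant factors of ∂_2 are all 1, so H_1 = 0.
  H_2: rank ker ∂_2 − rank ∂_3 = (4 − 3) − 0 = 1, and there is no ∂_3, so H_2 = Z.

H_0 ≅ Z,  H_1 = 0,  H_2 ≅ Z.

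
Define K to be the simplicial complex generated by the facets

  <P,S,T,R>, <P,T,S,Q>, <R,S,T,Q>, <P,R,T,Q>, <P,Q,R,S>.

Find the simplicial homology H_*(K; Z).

Order the vertices as P < Q < R < S < T. Listing each simplex with vertices in this order, K has dimension 3 with simplices:

  0-simplices (5): P, Q, R, S, T
  1-simplices (10): PQ, PR, PS, PT, QR, QS, QT, RS, RT, ST
  2-simplices (10): PQR, PQS, PQT, PRS, PRT, PST, QRS, QRT, QST, RST
  3-simplices (5): PQRS, PQRT, PQST, PRST, QRST

Hence C_0 ≅ Z^5, C_1 ≅ Z^10, C_2 ≅ Z^10, C_3 ≅ Z^5.

∂_1: C_1 → C_0 is given by ∂[p,q] = [q] − [p].
The resulting 5×10 matrix has rank 4, and its Smith normal form has invariant factors (1,1,1,1).

∂_2: C_2 → C_1 acts by ∂[p,q,r] = [q,r] − [p,r] + [p,q]. For instance
  ∂PQR = QR − PR + PQ,
  ∂QST = ST − QT + QS.
The 10×10 boundary matrix has rank 6 and Smith normal form diag(1,1,1,1,1,1).

The boundary map ∂_3: C_3 → C_2 sends each 3-simplex σ to the alternating sum Σ_i (−1)^i (σ with its i-th vertex removed). For instance
  ∂PRST = RST − PST + PRT − PRS,
  ∂PQRT = QRT − PRT + PQT − PQR.
As a 10×5 matrix over Z this has rank 4, with invariant factors (1,1,1,1).

Computing H_k = (kernel of ∂_k) / (image of ∂_{k+1}):

  H_0: rank C_0 − rank ∂_1 = 5 − 4 = 1, and the invariant factors of ∂_1 are all 1, so H_0 = Z.
  H_1: rank ker ∂_1 − rank ∂_2 = (10 − 4) − 6 = 0, and the invariant factors of ∂_2 are all 1, so H_1 = 0.
  H_2: rank ker ∂_2 − rank ∂_3 = (10 − 6) − 4 = 0, and the invariant factors of ∂_3 are all 1, so H_2 = 0.
  H_3: rank ker ∂_3 − rank ∂_4 = (5 − 4) − 0 = 1, and there is no ∂_4, so H_3 = Z.

H_0 ≅ Z,  H_1 = 0,  H_2 = 0,  H_3 ≅ Z.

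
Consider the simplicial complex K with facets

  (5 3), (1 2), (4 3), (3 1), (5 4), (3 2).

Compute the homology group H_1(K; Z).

We work with the vertex ordering 1 < 2 < 3 < 4 < 5. The simplices of K, each written with vertices in increasing order, are:

  0-simplices (5): [1], [2], [3], [4], [5]
  1-simplices (6): [1,2], [1,3], [2,3], [3,4], [3,5], [4,5]

giving chain groups C_0 ≅ Z^5, C_1 ≅ Z^6.

The boundary map ∂_1: C_1 → C_0 sends each edge [p,q] (with p < q) to q − p. For instance
  ∂[4,5] = [5] − [4].
The resulting 5×6 matrix has rank 4, and its Smith normal form has invariant factors (1,1,1,1).

Computing H_k = (kernel of ∂_k) / (image of ∂_{k+1}):

  H_1: rank ker ∂_1 − rank ∂_2 = (6 − 4) − 0 = 2, and there is no ∂_2, so H_1 = Z^2.

(K is a triangulation of a wedge of 2 circles.)

H_1 ≅ Z^2.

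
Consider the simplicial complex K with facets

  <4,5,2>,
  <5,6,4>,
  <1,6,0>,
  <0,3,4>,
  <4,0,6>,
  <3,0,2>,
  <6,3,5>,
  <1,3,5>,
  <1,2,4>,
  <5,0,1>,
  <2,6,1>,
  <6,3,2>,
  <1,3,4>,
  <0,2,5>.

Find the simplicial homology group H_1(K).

H_1 = Z^2.

Order the vertices as 0 < 1 < 2 < 3 < 4 < 5 < 6. Listing each simplex with vertices in this order, K has dimension 2 with simplices:

  0-simplices (7): [0], [1], [2], [3], [4], [5], [6]
  1-simplices (21): [0,1], [0,2], [0,3], [0,4], [0,5], [0,6], [1,2], [1,3], [1,4], [1,5], [1,6], [2,3], [2,4], [2,5], [2,6], [3,4], [3,5], [3,6], [4,5], [4,6], [5,6]
  2-simplices (14): [0,1,5], [0,1,6], [0,2,3], [0,2,5], [0,3,4], [0,4,6], [1,2,4], [1,2,6], [1,3,4], [1,3,5], [2,3,6], [2,4,5], [3,5,6], [4,5,6]

Hence C_0 ≅ Z^7, C_1 ≅ Z^21, C_2 ≅ Z^14.

Boundary ∂_1: C_1 → C_0 maps an edge to its endpoints' difference, ∂[p,q] = q − p.
As a 7×21 matrix over Z this has rank 6, with invariant factors (1,1,1,1,1,1).

∂_2: C_2 → C_1 maps a triangle to the signed sum of its edges. For instance
  ∂[1,2,6] = [2,6] − [1,6] + [1,2],
  ∂[0,2,3] = [2,3] − [0,3] + [0,2].
This gives a 21×14 integer matrix of rank 13; reducing to Smith normal form yields diagonal entries (1,1,1,1,1,1,1,1,1,1,1,1,1).

From H_k ≅ ker(∂_k) / im(∂_{k+1}) we obtain:

  H_1: rank ker ∂_1 − rank ∂_2 = (21 − 6) − 13 = 2, and the invariant factors of ∂_2 are all 1, so H_1 ≅ Z^2.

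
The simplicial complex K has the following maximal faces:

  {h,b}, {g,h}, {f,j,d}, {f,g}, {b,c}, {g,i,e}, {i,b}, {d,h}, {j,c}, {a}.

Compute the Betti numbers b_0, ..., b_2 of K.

b_0 = 2, b_1 = 3, b_2 = 0.

We work with the vertex ordering a < b < c < d < e < f < g < h < i < j. The simplices of K, each written with vertices in increasing order, are:

  0-simplices (10): a, b, c, d, e, f, g, h, i, j
  1-simplices (13): bc, bh, bi, cj, df, dh, dj, eg, ei, fg, fj, gh, gi
  2-simplices (2): dfj, egi

giving chain groups C_0 ≅ Z^10, C_1 ≅ Z^13, C_2 ≅ Z^2.

∂_1: C_1 → C_0 sends each edge [p,q] (with p < q) to q − p. For instance
  ∂df = f − d.
This gives a 10×13 integer matrix of rank 8; reducing to Smith normal form yields diagonal entries (1,1,1,1,1,1,1,1).

The boundary map ∂_2: C_2 → C_1 acts by ∂[p,q,r] = [q,r] − [p,r] + [p,q]. For instance
  ∂dfj = fj − dj + df,
  ∂egi = gi − ei + eg.
This gives a 13×2 integer matrix of rank 2; reducing to Smith normal form yields diagonal entries (1,1).

Computing H_k = (kernel of ∂_k) / (image of ∂_{k+1}):

  H_0: rank C_0 − rank ∂_1 = 10 − 8 = 2, and the invariant factors of ∂_1 are all 1, so H_0 = Z^2.
  H_1: rank ker ∂_1 − rank ∂_2 = (13 − 8) − 2 = 3, and the invariant factors of ∂_2 are all 1, so H_1 = Z^3.
  H_2: rank ker ∂_2 − rank ∂_3 = (2 − 2) − 0 = 0, and there is no ∂_3, so H_2 = 0.

Hence the Betti numbers are b_0 = 2, b_1 = 3, b_2 = 0.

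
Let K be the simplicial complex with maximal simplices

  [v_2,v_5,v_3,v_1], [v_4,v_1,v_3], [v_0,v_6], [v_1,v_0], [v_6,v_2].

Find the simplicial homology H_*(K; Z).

Fix the vertex order v_0 < v_1 < v_2 < v_3 < v_4 < v_5 < v_6 and write every simplex with vertices in increasing order. Then dim K = 3 and the simplices of K are:

  0-simplices (7): [v_0], [v_1], [v_2], [v_3], [v_4], [v_5], [v_6]
  1-simplices (11): [v_0,v_1], [v_0,v_6], [v_1,v_2], [v_1,v_3], [v_1,v_4], [v_1,v_5], [v_2,v_3], [v_2,v_5], [v_2,v_6], [v_3,v_4], [v_3,v_5]
  2-simplices (5): [v_1,v_2,v_3], [v_1,v_2,v_5], [v_1,v_3,v_4], [v_1,v_3,v_5], [v_2,v_3,v_5]
  3-simplices (1): [v_1,v_2,v_3,v_5]

so the chain groups are C_0 ≅ Z^7, C_1 ≅ Z^11, C_2 ≅ Z^5, C_3 ≅ Z^1.

Boundary ∂_1: C_1 → C_0 is given by ∂[p,q] = [q] − [p]. For instance
  ∂[v_2,v_3] = [v_3] − [v_2].
The resulting 7×11 matrix has rank 6, and its Smith normal form has invariant factors (1,1,1,1,1,1).

The boundary map ∂_2: C_2 → C_1 acts by ∂[p,q,r] = [q,r] − [p,r] + [p,q]. For instance
  ∂[v_1,v_2,v_5] = [v_2,v_5] − [v_1,v_5] + [v_1,v_2],
  ∂[v_1,v_3,v_5] = [v_3,v_5] − [v_1,v_5] + [v_1,v_3].
As a 11×5 matrix over Z this has rank 4, with invariant factors (1,1,1,1).

The boundary map ∂_3: C_3 → C_2 sends each 3-simplex σ to the alternating sum Σ_i (−1)^i (σ with its i-th vertex removed). For instance
  ∂[v_1,v_2,v_3,v_5] = [v_2,v_3,v_5] − [v_1,v_3,v_5] + [v_1,v_2,v_5] − [v_1,v_2,v_3].
This gives a 5×1 integer matrix of rank 1; reducing to Smith normal form yields diagonal entries (1).

Computing H_k = (kernel of ∂_k) / (image of ∂_{k+1}):

  H_0: rank C_0 − rank ∂_1 = 7 − 6 = 1, and the invariant factors of ∂_1 are all 1, so H_0 = Z.
  H_1: rank ker ∂_1 − rank ∂_2 = (11 − 6) − 4 = 1, and the invariant factors of ∂_2 are all 1, so H_1 = Z.
  H_2: rank ker ∂_2 − rank ∂_3 = (5 − 4) − 1 = 0, and the invariant factors of ∂_3 are all 1, so H_2 = 0.
  H_3: rank ker ∂_3 − rank ∂_4 = (1 − 1) − 0 = 0, and there is no ∂_4, so H_3 = 0.

As a check, the Euler characteristic is 7 − 11 + 5 − 1 = 0, which agrees with 1 − 1 + 0 − 0 = 0.

H_0 = Z,  H_1 = Z,  H_2 = 0,  H_3 = 0.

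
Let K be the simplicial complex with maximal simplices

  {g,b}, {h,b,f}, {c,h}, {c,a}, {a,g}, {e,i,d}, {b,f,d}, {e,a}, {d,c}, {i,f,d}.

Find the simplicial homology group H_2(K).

Order the vertices as a < b < c < d < e < f < g < h < i. Listing each simplex with vertices in this order, K has dimension 2 with simplices:

  0-simplices (9): a, b, c, d, e, f, g, h, i
  1-simplices (15): ac, ae, ag, bd, bf, bg, bh, cd, ch, de, df, di, ei, fh, fi
  2-simplices (4): bdf, bfh, dei, dfi

so the chain groups are C_0 ≅ Z^9, C_1 ≅ Z^15, C_2 ≅ Z^4.

∂_1: C_1 → C_0 maps an edge to its endpoints' difference, ∂[p,q] = q − p. For instance
  ∂ag = g − a.
As a 9×15 matrix over Z this has rank 8, with invariant factors (1,1,1,1,1,1,1,1).

∂_2: C_2 → C_1 sends each 2-simplex [p,q,r] to [q,r] − [p,r] + [p,q]. For instance
  ∂dei = ei − di + de,
  ∂bdf = df − bf + bd.
The 15×4 boundary matrix has rank 4 and Smith normal form diag(1,1,1,1).

Reading off H_k = ker ∂_k / im ∂_{k+1}:

  H_2: rank ker ∂_2 − rank ∂_3 = (4 − 4) − 0 = 0, and there is no ∂_3, so H_2 = 0.

H_2 = 0.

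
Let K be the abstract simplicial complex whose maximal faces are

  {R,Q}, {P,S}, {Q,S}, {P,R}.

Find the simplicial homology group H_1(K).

K has 4 vertices, 4 edges.
rank ∂_1 = 3, rank ∂_2 = 0 ⇒ b_1 = 4 − 3 − 0 = 1. So H_1 = Z.

H_1 = Z.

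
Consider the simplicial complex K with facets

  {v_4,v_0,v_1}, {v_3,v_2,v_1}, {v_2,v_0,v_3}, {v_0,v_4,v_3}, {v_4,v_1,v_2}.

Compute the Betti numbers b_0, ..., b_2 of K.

b_0 = 1, b_1 = 1, b_2 = 0.

Fix the vertex order v_0 < v_1 < v_2 < v_3 < v_4 and write every simplex with vertices in increasing order. Then dim K = 2 and the simplices of K are:

  0-simplices (5): [v_0], [v_1], [v_2], [v_3], [v_4]
  1-simplices (10): [v_0,v_1], [v_0,v_2], [v_0,v_3], [v_0,v_4], [v_1,v_2], [v_1,v_3], [v_1,v_4], [v_2,v_3], [v_2,v_4], [v_3,v_4]
  2-simplices (5): [v_0,v_1,v_4], [v_0,v_2,v_3], [v_0,v_3,v_4], [v_1,v_2,v_3], [v_1,v_2,v_4]

Hence C_0 ≅ Z^5, C_1 ≅ Z^10, C_2 ≅ Z^5.

Boundary ∂_1: C_1 → C_0 maps an edge to its endpoints' difference, ∂[p,q] = q − p. For instance
  ∂[v_1,v_2] = [v_2] − [v_1].
The 5×10 boundary matrix has rank 4 and Smith normal form diag(1,1,1,1).

Boundary ∂_2: C_2 → C_1 sends each 2-simplex [p,q,r] to [q,r] − [p,r] + [p,q]. For instance
  ∂[v_1,v_2,v_4] = [v_2,v_4] − [v_1,v_4] + [v_1,v_2],
  ∂[v_0,v_1,v_4] = [v_1,v_4] − [v_0,v_4] + [v_0,v_1].
This gives a 10×5 integer matrix of rank 5; reducing to Smith normal form yields diagonal entries (1,1,1,1,1).

Reading off H_k = ker ∂_k / im ∂_{k+1}:

  H_0: rank C_0 − rank ∂_1 = 5 − 4 = 1, and the invariant factors of ∂_1 are all 1, so H_0 = Z.
  H_1: rank ker ∂_1 − rank ∂_2 = (10 − 4) − 5 = 1, and the invariant factors of ∂_2 are all 1, so H_1 = Z.
  H_2: rank ker ∂_2 − rank ∂_3 = (5 − 5) − 0 = 0, and there is no ∂_3, so H_2 = 0.

As a check, the Euler characteristic is 5 − 10 + 5 = 0, which agrees with 1 − 1 + 0 = 0.

Hence the Betti numbers are b_0 = 1, b_1 = 1, b_2 = 0.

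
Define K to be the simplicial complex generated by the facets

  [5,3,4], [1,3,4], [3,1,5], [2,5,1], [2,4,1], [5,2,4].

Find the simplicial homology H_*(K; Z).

We work with the vertex ordering 1 < 2 < 3 < 4 < 5. The simplices of K, each written with vertices in increasing order, are:

  0-simplices (5): [1], [2], [3], [4], [5]
  1-simplices (9): [1,2], [1,3], [1,4], [1,5], [2,4], [2,5], [3,4], [3,5], [4,5]
  2-simplices (6): [1,2,4], [1,2,5], [1,3,4], [1,3,5], [2,4,5], [3,4,5]

giving chain groups C_0 ≅ Z^5, C_1 ≅ Z^9, C_2 ≅ Z^6.

Boundary ∂_1: C_1 → C_0 maps an edge to its endpoints' difference, ∂[p,q] = q − p. For instance
  ∂[4,5] = [5] − [4].
This gives a 5×9 integer matrix of rank 4; reducing to Smith normal form yields diagonal entries (1,1,1,1).

The boundary map ∂_2: C_2 → C_1 acts by ∂[p,q,r] = [q,r] − [p,r] + [p,q]. For instance
  ∂[1,3,5] = [3,5] − [1,5] + [1,3],
  ∂[1,3,4] = [3,4] − [1,4] + [1,3].
The resulting 9×6 matrix has rank 5, and its Smith normal form has invariant factors (1,1,1,1,1).

Reading off H_k = ker ∂_k / im ∂_{k+1}:

  H_0: rank C_0 − rank ∂_1 = 5 − 4 = 1, and the invariant factors of ∂_1 are all 1, so H_0 = Z.
  H_1: rank ker ∂_1 − rank ∂_2 = (9 − 4) − 5 = 0, and the invariant factors of ∂_2 are all 1, so H_1 = 0.
  H_2: rank ker ∂_2 − rank ∂_3 = (6 − 5) − 0 = 1, and there is no ∂_3, so H_2 = Z.

H_0 ≅ Z,  H_1 = 0,  H_2 ≅ Z.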